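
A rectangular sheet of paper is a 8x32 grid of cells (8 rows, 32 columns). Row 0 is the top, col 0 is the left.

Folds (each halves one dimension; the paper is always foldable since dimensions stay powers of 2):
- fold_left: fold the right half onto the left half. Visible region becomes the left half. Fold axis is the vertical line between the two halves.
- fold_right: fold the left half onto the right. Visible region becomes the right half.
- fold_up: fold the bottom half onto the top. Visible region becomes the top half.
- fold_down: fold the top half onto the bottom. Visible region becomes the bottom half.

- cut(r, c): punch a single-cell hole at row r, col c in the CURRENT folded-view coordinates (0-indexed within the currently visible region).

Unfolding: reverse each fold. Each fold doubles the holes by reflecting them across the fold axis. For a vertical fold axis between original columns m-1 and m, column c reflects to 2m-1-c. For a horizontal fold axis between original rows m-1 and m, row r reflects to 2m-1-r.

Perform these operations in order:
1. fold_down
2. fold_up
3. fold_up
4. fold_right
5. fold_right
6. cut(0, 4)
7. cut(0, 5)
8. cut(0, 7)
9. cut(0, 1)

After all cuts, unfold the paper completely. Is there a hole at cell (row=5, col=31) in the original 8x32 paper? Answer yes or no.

Answer: yes

Derivation:
Op 1 fold_down: fold axis h@4; visible region now rows[4,8) x cols[0,32) = 4x32
Op 2 fold_up: fold axis h@6; visible region now rows[4,6) x cols[0,32) = 2x32
Op 3 fold_up: fold axis h@5; visible region now rows[4,5) x cols[0,32) = 1x32
Op 4 fold_right: fold axis v@16; visible region now rows[4,5) x cols[16,32) = 1x16
Op 5 fold_right: fold axis v@24; visible region now rows[4,5) x cols[24,32) = 1x8
Op 6 cut(0, 4): punch at orig (4,28); cuts so far [(4, 28)]; region rows[4,5) x cols[24,32) = 1x8
Op 7 cut(0, 5): punch at orig (4,29); cuts so far [(4, 28), (4, 29)]; region rows[4,5) x cols[24,32) = 1x8
Op 8 cut(0, 7): punch at orig (4,31); cuts so far [(4, 28), (4, 29), (4, 31)]; region rows[4,5) x cols[24,32) = 1x8
Op 9 cut(0, 1): punch at orig (4,25); cuts so far [(4, 25), (4, 28), (4, 29), (4, 31)]; region rows[4,5) x cols[24,32) = 1x8
Unfold 1 (reflect across v@24): 8 holes -> [(4, 16), (4, 18), (4, 19), (4, 22), (4, 25), (4, 28), (4, 29), (4, 31)]
Unfold 2 (reflect across v@16): 16 holes -> [(4, 0), (4, 2), (4, 3), (4, 6), (4, 9), (4, 12), (4, 13), (4, 15), (4, 16), (4, 18), (4, 19), (4, 22), (4, 25), (4, 28), (4, 29), (4, 31)]
Unfold 3 (reflect across h@5): 32 holes -> [(4, 0), (4, 2), (4, 3), (4, 6), (4, 9), (4, 12), (4, 13), (4, 15), (4, 16), (4, 18), (4, 19), (4, 22), (4, 25), (4, 28), (4, 29), (4, 31), (5, 0), (5, 2), (5, 3), (5, 6), (5, 9), (5, 12), (5, 13), (5, 15), (5, 16), (5, 18), (5, 19), (5, 22), (5, 25), (5, 28), (5, 29), (5, 31)]
Unfold 4 (reflect across h@6): 64 holes -> [(4, 0), (4, 2), (4, 3), (4, 6), (4, 9), (4, 12), (4, 13), (4, 15), (4, 16), (4, 18), (4, 19), (4, 22), (4, 25), (4, 28), (4, 29), (4, 31), (5, 0), (5, 2), (5, 3), (5, 6), (5, 9), (5, 12), (5, 13), (5, 15), (5, 16), (5, 18), (5, 19), (5, 22), (5, 25), (5, 28), (5, 29), (5, 31), (6, 0), (6, 2), (6, 3), (6, 6), (6, 9), (6, 12), (6, 13), (6, 15), (6, 16), (6, 18), (6, 19), (6, 22), (6, 25), (6, 28), (6, 29), (6, 31), (7, 0), (7, 2), (7, 3), (7, 6), (7, 9), (7, 12), (7, 13), (7, 15), (7, 16), (7, 18), (7, 19), (7, 22), (7, 25), (7, 28), (7, 29), (7, 31)]
Unfold 5 (reflect across h@4): 128 holes -> [(0, 0), (0, 2), (0, 3), (0, 6), (0, 9), (0, 12), (0, 13), (0, 15), (0, 16), (0, 18), (0, 19), (0, 22), (0, 25), (0, 28), (0, 29), (0, 31), (1, 0), (1, 2), (1, 3), (1, 6), (1, 9), (1, 12), (1, 13), (1, 15), (1, 16), (1, 18), (1, 19), (1, 22), (1, 25), (1, 28), (1, 29), (1, 31), (2, 0), (2, 2), (2, 3), (2, 6), (2, 9), (2, 12), (2, 13), (2, 15), (2, 16), (2, 18), (2, 19), (2, 22), (2, 25), (2, 28), (2, 29), (2, 31), (3, 0), (3, 2), (3, 3), (3, 6), (3, 9), (3, 12), (3, 13), (3, 15), (3, 16), (3, 18), (3, 19), (3, 22), (3, 25), (3, 28), (3, 29), (3, 31), (4, 0), (4, 2), (4, 3), (4, 6), (4, 9), (4, 12), (4, 13), (4, 15), (4, 16), (4, 18), (4, 19), (4, 22), (4, 25), (4, 28), (4, 29), (4, 31), (5, 0), (5, 2), (5, 3), (5, 6), (5, 9), (5, 12), (5, 13), (5, 15), (5, 16), (5, 18), (5, 19), (5, 22), (5, 25), (5, 28), (5, 29), (5, 31), (6, 0), (6, 2), (6, 3), (6, 6), (6, 9), (6, 12), (6, 13), (6, 15), (6, 16), (6, 18), (6, 19), (6, 22), (6, 25), (6, 28), (6, 29), (6, 31), (7, 0), (7, 2), (7, 3), (7, 6), (7, 9), (7, 12), (7, 13), (7, 15), (7, 16), (7, 18), (7, 19), (7, 22), (7, 25), (7, 28), (7, 29), (7, 31)]
Holes: [(0, 0), (0, 2), (0, 3), (0, 6), (0, 9), (0, 12), (0, 13), (0, 15), (0, 16), (0, 18), (0, 19), (0, 22), (0, 25), (0, 28), (0, 29), (0, 31), (1, 0), (1, 2), (1, 3), (1, 6), (1, 9), (1, 12), (1, 13), (1, 15), (1, 16), (1, 18), (1, 19), (1, 22), (1, 25), (1, 28), (1, 29), (1, 31), (2, 0), (2, 2), (2, 3), (2, 6), (2, 9), (2, 12), (2, 13), (2, 15), (2, 16), (2, 18), (2, 19), (2, 22), (2, 25), (2, 28), (2, 29), (2, 31), (3, 0), (3, 2), (3, 3), (3, 6), (3, 9), (3, 12), (3, 13), (3, 15), (3, 16), (3, 18), (3, 19), (3, 22), (3, 25), (3, 28), (3, 29), (3, 31), (4, 0), (4, 2), (4, 3), (4, 6), (4, 9), (4, 12), (4, 13), (4, 15), (4, 16), (4, 18), (4, 19), (4, 22), (4, 25), (4, 28), (4, 29), (4, 31), (5, 0), (5, 2), (5, 3), (5, 6), (5, 9), (5, 12), (5, 13), (5, 15), (5, 16), (5, 18), (5, 19), (5, 22), (5, 25), (5, 28), (5, 29), (5, 31), (6, 0), (6, 2), (6, 3), (6, 6), (6, 9), (6, 12), (6, 13), (6, 15), (6, 16), (6, 18), (6, 19), (6, 22), (6, 25), (6, 28), (6, 29), (6, 31), (7, 0), (7, 2), (7, 3), (7, 6), (7, 9), (7, 12), (7, 13), (7, 15), (7, 16), (7, 18), (7, 19), (7, 22), (7, 25), (7, 28), (7, 29), (7, 31)]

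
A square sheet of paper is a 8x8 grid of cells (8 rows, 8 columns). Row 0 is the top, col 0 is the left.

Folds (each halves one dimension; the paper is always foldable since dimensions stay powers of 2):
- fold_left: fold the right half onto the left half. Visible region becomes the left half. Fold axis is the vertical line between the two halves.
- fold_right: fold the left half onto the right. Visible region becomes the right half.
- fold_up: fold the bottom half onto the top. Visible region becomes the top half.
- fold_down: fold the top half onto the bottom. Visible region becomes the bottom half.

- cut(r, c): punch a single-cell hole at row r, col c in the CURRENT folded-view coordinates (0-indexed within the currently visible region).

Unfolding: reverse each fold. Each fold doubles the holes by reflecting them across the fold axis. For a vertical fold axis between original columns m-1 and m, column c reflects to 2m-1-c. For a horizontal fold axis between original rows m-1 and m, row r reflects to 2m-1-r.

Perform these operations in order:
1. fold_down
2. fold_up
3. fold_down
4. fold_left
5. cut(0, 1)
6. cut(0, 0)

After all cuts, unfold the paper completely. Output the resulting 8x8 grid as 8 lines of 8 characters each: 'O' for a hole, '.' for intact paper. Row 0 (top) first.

Answer: OO....OO
OO....OO
OO....OO
OO....OO
OO....OO
OO....OO
OO....OO
OO....OO

Derivation:
Op 1 fold_down: fold axis h@4; visible region now rows[4,8) x cols[0,8) = 4x8
Op 2 fold_up: fold axis h@6; visible region now rows[4,6) x cols[0,8) = 2x8
Op 3 fold_down: fold axis h@5; visible region now rows[5,6) x cols[0,8) = 1x8
Op 4 fold_left: fold axis v@4; visible region now rows[5,6) x cols[0,4) = 1x4
Op 5 cut(0, 1): punch at orig (5,1); cuts so far [(5, 1)]; region rows[5,6) x cols[0,4) = 1x4
Op 6 cut(0, 0): punch at orig (5,0); cuts so far [(5, 0), (5, 1)]; region rows[5,6) x cols[0,4) = 1x4
Unfold 1 (reflect across v@4): 4 holes -> [(5, 0), (5, 1), (5, 6), (5, 7)]
Unfold 2 (reflect across h@5): 8 holes -> [(4, 0), (4, 1), (4, 6), (4, 7), (5, 0), (5, 1), (5, 6), (5, 7)]
Unfold 3 (reflect across h@6): 16 holes -> [(4, 0), (4, 1), (4, 6), (4, 7), (5, 0), (5, 1), (5, 6), (5, 7), (6, 0), (6, 1), (6, 6), (6, 7), (7, 0), (7, 1), (7, 6), (7, 7)]
Unfold 4 (reflect across h@4): 32 holes -> [(0, 0), (0, 1), (0, 6), (0, 7), (1, 0), (1, 1), (1, 6), (1, 7), (2, 0), (2, 1), (2, 6), (2, 7), (3, 0), (3, 1), (3, 6), (3, 7), (4, 0), (4, 1), (4, 6), (4, 7), (5, 0), (5, 1), (5, 6), (5, 7), (6, 0), (6, 1), (6, 6), (6, 7), (7, 0), (7, 1), (7, 6), (7, 7)]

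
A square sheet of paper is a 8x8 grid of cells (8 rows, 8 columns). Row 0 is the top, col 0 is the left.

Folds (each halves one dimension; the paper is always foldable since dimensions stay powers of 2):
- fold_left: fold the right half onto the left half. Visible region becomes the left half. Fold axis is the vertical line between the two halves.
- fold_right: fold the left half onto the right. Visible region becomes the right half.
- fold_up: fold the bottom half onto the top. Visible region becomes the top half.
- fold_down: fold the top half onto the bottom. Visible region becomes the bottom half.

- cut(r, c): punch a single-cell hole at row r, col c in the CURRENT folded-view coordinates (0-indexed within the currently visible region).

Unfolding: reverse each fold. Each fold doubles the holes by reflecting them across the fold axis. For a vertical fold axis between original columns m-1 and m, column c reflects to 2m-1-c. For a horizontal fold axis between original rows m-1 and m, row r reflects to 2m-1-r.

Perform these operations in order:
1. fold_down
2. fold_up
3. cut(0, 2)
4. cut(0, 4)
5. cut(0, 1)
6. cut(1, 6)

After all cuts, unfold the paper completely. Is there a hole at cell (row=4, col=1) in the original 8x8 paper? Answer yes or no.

Answer: yes

Derivation:
Op 1 fold_down: fold axis h@4; visible region now rows[4,8) x cols[0,8) = 4x8
Op 2 fold_up: fold axis h@6; visible region now rows[4,6) x cols[0,8) = 2x8
Op 3 cut(0, 2): punch at orig (4,2); cuts so far [(4, 2)]; region rows[4,6) x cols[0,8) = 2x8
Op 4 cut(0, 4): punch at orig (4,4); cuts so far [(4, 2), (4, 4)]; region rows[4,6) x cols[0,8) = 2x8
Op 5 cut(0, 1): punch at orig (4,1); cuts so far [(4, 1), (4, 2), (4, 4)]; region rows[4,6) x cols[0,8) = 2x8
Op 6 cut(1, 6): punch at orig (5,6); cuts so far [(4, 1), (4, 2), (4, 4), (5, 6)]; region rows[4,6) x cols[0,8) = 2x8
Unfold 1 (reflect across h@6): 8 holes -> [(4, 1), (4, 2), (4, 4), (5, 6), (6, 6), (7, 1), (7, 2), (7, 4)]
Unfold 2 (reflect across h@4): 16 holes -> [(0, 1), (0, 2), (0, 4), (1, 6), (2, 6), (3, 1), (3, 2), (3, 4), (4, 1), (4, 2), (4, 4), (5, 6), (6, 6), (7, 1), (7, 2), (7, 4)]
Holes: [(0, 1), (0, 2), (0, 4), (1, 6), (2, 6), (3, 1), (3, 2), (3, 4), (4, 1), (4, 2), (4, 4), (5, 6), (6, 6), (7, 1), (7, 2), (7, 4)]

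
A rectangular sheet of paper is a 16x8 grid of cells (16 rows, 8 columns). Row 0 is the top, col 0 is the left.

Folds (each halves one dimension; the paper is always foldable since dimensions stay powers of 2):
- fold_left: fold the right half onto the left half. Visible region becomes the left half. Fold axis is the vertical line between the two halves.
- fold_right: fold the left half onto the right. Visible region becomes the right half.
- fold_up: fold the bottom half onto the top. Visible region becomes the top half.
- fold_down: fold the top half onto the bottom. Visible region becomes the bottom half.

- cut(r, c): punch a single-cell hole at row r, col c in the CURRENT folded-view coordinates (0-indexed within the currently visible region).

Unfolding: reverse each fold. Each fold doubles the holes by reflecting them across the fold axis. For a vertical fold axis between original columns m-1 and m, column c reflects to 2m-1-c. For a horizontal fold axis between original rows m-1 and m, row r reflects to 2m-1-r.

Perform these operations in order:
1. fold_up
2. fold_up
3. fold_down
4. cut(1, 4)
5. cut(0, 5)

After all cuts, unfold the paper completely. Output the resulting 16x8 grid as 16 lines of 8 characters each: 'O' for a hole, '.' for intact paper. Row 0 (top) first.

Answer: ....O...
.....O..
.....O..
....O...
....O...
.....O..
.....O..
....O...
....O...
.....O..
.....O..
....O...
....O...
.....O..
.....O..
....O...

Derivation:
Op 1 fold_up: fold axis h@8; visible region now rows[0,8) x cols[0,8) = 8x8
Op 2 fold_up: fold axis h@4; visible region now rows[0,4) x cols[0,8) = 4x8
Op 3 fold_down: fold axis h@2; visible region now rows[2,4) x cols[0,8) = 2x8
Op 4 cut(1, 4): punch at orig (3,4); cuts so far [(3, 4)]; region rows[2,4) x cols[0,8) = 2x8
Op 5 cut(0, 5): punch at orig (2,5); cuts so far [(2, 5), (3, 4)]; region rows[2,4) x cols[0,8) = 2x8
Unfold 1 (reflect across h@2): 4 holes -> [(0, 4), (1, 5), (2, 5), (3, 4)]
Unfold 2 (reflect across h@4): 8 holes -> [(0, 4), (1, 5), (2, 5), (3, 4), (4, 4), (5, 5), (6, 5), (7, 4)]
Unfold 3 (reflect across h@8): 16 holes -> [(0, 4), (1, 5), (2, 5), (3, 4), (4, 4), (5, 5), (6, 5), (7, 4), (8, 4), (9, 5), (10, 5), (11, 4), (12, 4), (13, 5), (14, 5), (15, 4)]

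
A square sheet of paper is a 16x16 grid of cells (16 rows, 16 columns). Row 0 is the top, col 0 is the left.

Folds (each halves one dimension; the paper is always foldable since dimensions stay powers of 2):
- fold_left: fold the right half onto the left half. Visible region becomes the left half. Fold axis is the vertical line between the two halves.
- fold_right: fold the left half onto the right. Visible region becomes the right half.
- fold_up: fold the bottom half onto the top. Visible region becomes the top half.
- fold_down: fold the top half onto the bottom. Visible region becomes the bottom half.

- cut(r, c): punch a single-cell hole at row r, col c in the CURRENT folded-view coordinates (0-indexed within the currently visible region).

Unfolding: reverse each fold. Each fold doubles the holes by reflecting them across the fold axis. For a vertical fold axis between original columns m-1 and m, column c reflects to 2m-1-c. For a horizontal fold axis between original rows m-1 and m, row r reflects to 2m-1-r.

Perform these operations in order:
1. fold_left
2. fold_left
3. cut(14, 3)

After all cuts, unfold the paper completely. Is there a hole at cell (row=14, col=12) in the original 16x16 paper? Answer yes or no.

Op 1 fold_left: fold axis v@8; visible region now rows[0,16) x cols[0,8) = 16x8
Op 2 fold_left: fold axis v@4; visible region now rows[0,16) x cols[0,4) = 16x4
Op 3 cut(14, 3): punch at orig (14,3); cuts so far [(14, 3)]; region rows[0,16) x cols[0,4) = 16x4
Unfold 1 (reflect across v@4): 2 holes -> [(14, 3), (14, 4)]
Unfold 2 (reflect across v@8): 4 holes -> [(14, 3), (14, 4), (14, 11), (14, 12)]
Holes: [(14, 3), (14, 4), (14, 11), (14, 12)]

Answer: yes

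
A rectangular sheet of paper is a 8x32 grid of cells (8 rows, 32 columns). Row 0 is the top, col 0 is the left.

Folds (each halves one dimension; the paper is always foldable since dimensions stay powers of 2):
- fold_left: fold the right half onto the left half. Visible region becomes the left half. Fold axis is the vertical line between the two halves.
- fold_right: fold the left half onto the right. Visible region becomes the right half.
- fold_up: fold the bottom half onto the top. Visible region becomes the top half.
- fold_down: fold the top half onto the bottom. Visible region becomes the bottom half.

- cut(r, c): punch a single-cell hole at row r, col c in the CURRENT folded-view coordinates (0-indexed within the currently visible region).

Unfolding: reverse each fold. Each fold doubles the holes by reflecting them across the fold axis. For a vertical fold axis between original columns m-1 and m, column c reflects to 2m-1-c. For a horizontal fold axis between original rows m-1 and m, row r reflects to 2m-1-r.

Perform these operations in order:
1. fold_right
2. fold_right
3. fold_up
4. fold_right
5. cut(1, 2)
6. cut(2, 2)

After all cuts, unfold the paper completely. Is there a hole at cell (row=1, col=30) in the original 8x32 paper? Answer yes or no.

Answer: yes

Derivation:
Op 1 fold_right: fold axis v@16; visible region now rows[0,8) x cols[16,32) = 8x16
Op 2 fold_right: fold axis v@24; visible region now rows[0,8) x cols[24,32) = 8x8
Op 3 fold_up: fold axis h@4; visible region now rows[0,4) x cols[24,32) = 4x8
Op 4 fold_right: fold axis v@28; visible region now rows[0,4) x cols[28,32) = 4x4
Op 5 cut(1, 2): punch at orig (1,30); cuts so far [(1, 30)]; region rows[0,4) x cols[28,32) = 4x4
Op 6 cut(2, 2): punch at orig (2,30); cuts so far [(1, 30), (2, 30)]; region rows[0,4) x cols[28,32) = 4x4
Unfold 1 (reflect across v@28): 4 holes -> [(1, 25), (1, 30), (2, 25), (2, 30)]
Unfold 2 (reflect across h@4): 8 holes -> [(1, 25), (1, 30), (2, 25), (2, 30), (5, 25), (5, 30), (6, 25), (6, 30)]
Unfold 3 (reflect across v@24): 16 holes -> [(1, 17), (1, 22), (1, 25), (1, 30), (2, 17), (2, 22), (2, 25), (2, 30), (5, 17), (5, 22), (5, 25), (5, 30), (6, 17), (6, 22), (6, 25), (6, 30)]
Unfold 4 (reflect across v@16): 32 holes -> [(1, 1), (1, 6), (1, 9), (1, 14), (1, 17), (1, 22), (1, 25), (1, 30), (2, 1), (2, 6), (2, 9), (2, 14), (2, 17), (2, 22), (2, 25), (2, 30), (5, 1), (5, 6), (5, 9), (5, 14), (5, 17), (5, 22), (5, 25), (5, 30), (6, 1), (6, 6), (6, 9), (6, 14), (6, 17), (6, 22), (6, 25), (6, 30)]
Holes: [(1, 1), (1, 6), (1, 9), (1, 14), (1, 17), (1, 22), (1, 25), (1, 30), (2, 1), (2, 6), (2, 9), (2, 14), (2, 17), (2, 22), (2, 25), (2, 30), (5, 1), (5, 6), (5, 9), (5, 14), (5, 17), (5, 22), (5, 25), (5, 30), (6, 1), (6, 6), (6, 9), (6, 14), (6, 17), (6, 22), (6, 25), (6, 30)]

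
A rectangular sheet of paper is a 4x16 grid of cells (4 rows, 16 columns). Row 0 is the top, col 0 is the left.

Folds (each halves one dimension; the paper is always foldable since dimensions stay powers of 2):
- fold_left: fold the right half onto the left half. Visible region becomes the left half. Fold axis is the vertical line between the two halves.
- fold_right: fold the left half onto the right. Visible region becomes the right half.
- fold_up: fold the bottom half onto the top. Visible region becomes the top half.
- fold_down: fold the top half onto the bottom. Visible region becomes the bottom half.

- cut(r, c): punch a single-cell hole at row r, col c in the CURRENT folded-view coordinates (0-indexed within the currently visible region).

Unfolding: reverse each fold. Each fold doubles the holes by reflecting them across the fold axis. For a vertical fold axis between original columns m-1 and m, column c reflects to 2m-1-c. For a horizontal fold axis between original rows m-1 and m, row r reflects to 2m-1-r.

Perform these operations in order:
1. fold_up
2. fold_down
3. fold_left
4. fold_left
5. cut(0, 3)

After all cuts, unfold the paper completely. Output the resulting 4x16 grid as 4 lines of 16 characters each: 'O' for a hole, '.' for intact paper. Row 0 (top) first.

Answer: ...OO......OO...
...OO......OO...
...OO......OO...
...OO......OO...

Derivation:
Op 1 fold_up: fold axis h@2; visible region now rows[0,2) x cols[0,16) = 2x16
Op 2 fold_down: fold axis h@1; visible region now rows[1,2) x cols[0,16) = 1x16
Op 3 fold_left: fold axis v@8; visible region now rows[1,2) x cols[0,8) = 1x8
Op 4 fold_left: fold axis v@4; visible region now rows[1,2) x cols[0,4) = 1x4
Op 5 cut(0, 3): punch at orig (1,3); cuts so far [(1, 3)]; region rows[1,2) x cols[0,4) = 1x4
Unfold 1 (reflect across v@4): 2 holes -> [(1, 3), (1, 4)]
Unfold 2 (reflect across v@8): 4 holes -> [(1, 3), (1, 4), (1, 11), (1, 12)]
Unfold 3 (reflect across h@1): 8 holes -> [(0, 3), (0, 4), (0, 11), (0, 12), (1, 3), (1, 4), (1, 11), (1, 12)]
Unfold 4 (reflect across h@2): 16 holes -> [(0, 3), (0, 4), (0, 11), (0, 12), (1, 3), (1, 4), (1, 11), (1, 12), (2, 3), (2, 4), (2, 11), (2, 12), (3, 3), (3, 4), (3, 11), (3, 12)]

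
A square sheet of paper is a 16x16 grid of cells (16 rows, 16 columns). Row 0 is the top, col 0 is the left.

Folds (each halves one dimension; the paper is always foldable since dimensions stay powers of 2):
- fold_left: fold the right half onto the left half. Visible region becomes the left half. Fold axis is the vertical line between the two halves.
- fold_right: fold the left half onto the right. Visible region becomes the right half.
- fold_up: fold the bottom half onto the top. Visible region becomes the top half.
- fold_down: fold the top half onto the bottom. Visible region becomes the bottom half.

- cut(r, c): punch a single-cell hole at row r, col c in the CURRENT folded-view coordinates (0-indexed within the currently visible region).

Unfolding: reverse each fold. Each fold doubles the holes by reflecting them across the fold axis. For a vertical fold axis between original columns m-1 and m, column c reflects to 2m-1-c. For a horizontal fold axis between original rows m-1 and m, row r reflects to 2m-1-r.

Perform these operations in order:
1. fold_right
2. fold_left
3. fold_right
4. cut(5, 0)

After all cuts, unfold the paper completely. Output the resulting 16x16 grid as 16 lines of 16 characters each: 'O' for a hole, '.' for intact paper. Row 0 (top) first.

Op 1 fold_right: fold axis v@8; visible region now rows[0,16) x cols[8,16) = 16x8
Op 2 fold_left: fold axis v@12; visible region now rows[0,16) x cols[8,12) = 16x4
Op 3 fold_right: fold axis v@10; visible region now rows[0,16) x cols[10,12) = 16x2
Op 4 cut(5, 0): punch at orig (5,10); cuts so far [(5, 10)]; region rows[0,16) x cols[10,12) = 16x2
Unfold 1 (reflect across v@10): 2 holes -> [(5, 9), (5, 10)]
Unfold 2 (reflect across v@12): 4 holes -> [(5, 9), (5, 10), (5, 13), (5, 14)]
Unfold 3 (reflect across v@8): 8 holes -> [(5, 1), (5, 2), (5, 5), (5, 6), (5, 9), (5, 10), (5, 13), (5, 14)]

Answer: ................
................
................
................
................
.OO..OO..OO..OO.
................
................
................
................
................
................
................
................
................
................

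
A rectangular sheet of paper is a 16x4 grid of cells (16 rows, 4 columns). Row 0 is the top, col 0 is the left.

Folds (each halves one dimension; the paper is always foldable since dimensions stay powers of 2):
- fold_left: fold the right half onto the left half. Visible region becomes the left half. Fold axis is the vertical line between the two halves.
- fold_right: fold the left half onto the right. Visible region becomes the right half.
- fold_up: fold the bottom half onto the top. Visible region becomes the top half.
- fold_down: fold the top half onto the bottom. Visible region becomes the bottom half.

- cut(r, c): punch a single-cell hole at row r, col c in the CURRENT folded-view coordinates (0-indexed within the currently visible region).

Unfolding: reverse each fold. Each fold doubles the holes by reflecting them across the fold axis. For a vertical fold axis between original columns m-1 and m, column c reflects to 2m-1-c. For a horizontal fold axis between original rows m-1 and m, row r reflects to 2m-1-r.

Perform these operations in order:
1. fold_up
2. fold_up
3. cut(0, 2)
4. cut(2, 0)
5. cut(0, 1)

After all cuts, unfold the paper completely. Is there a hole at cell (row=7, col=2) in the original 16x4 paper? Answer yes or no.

Answer: yes

Derivation:
Op 1 fold_up: fold axis h@8; visible region now rows[0,8) x cols[0,4) = 8x4
Op 2 fold_up: fold axis h@4; visible region now rows[0,4) x cols[0,4) = 4x4
Op 3 cut(0, 2): punch at orig (0,2); cuts so far [(0, 2)]; region rows[0,4) x cols[0,4) = 4x4
Op 4 cut(2, 0): punch at orig (2,0); cuts so far [(0, 2), (2, 0)]; region rows[0,4) x cols[0,4) = 4x4
Op 5 cut(0, 1): punch at orig (0,1); cuts so far [(0, 1), (0, 2), (2, 0)]; region rows[0,4) x cols[0,4) = 4x4
Unfold 1 (reflect across h@4): 6 holes -> [(0, 1), (0, 2), (2, 0), (5, 0), (7, 1), (7, 2)]
Unfold 2 (reflect across h@8): 12 holes -> [(0, 1), (0, 2), (2, 0), (5, 0), (7, 1), (7, 2), (8, 1), (8, 2), (10, 0), (13, 0), (15, 1), (15, 2)]
Holes: [(0, 1), (0, 2), (2, 0), (5, 0), (7, 1), (7, 2), (8, 1), (8, 2), (10, 0), (13, 0), (15, 1), (15, 2)]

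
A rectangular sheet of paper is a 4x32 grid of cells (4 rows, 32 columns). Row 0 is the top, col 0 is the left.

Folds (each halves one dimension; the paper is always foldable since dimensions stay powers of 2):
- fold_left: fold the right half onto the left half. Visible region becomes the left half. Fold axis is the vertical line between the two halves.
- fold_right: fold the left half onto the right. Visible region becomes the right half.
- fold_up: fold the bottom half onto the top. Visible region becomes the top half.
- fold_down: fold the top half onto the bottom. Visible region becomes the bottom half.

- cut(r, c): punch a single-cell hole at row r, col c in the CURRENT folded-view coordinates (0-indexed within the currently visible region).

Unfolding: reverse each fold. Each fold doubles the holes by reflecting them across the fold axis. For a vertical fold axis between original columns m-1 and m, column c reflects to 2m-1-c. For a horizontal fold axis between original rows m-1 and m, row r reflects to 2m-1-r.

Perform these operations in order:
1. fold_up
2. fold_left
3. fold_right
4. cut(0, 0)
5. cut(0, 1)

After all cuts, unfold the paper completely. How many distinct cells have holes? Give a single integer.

Answer: 16

Derivation:
Op 1 fold_up: fold axis h@2; visible region now rows[0,2) x cols[0,32) = 2x32
Op 2 fold_left: fold axis v@16; visible region now rows[0,2) x cols[0,16) = 2x16
Op 3 fold_right: fold axis v@8; visible region now rows[0,2) x cols[8,16) = 2x8
Op 4 cut(0, 0): punch at orig (0,8); cuts so far [(0, 8)]; region rows[0,2) x cols[8,16) = 2x8
Op 5 cut(0, 1): punch at orig (0,9); cuts so far [(0, 8), (0, 9)]; region rows[0,2) x cols[8,16) = 2x8
Unfold 1 (reflect across v@8): 4 holes -> [(0, 6), (0, 7), (0, 8), (0, 9)]
Unfold 2 (reflect across v@16): 8 holes -> [(0, 6), (0, 7), (0, 8), (0, 9), (0, 22), (0, 23), (0, 24), (0, 25)]
Unfold 3 (reflect across h@2): 16 holes -> [(0, 6), (0, 7), (0, 8), (0, 9), (0, 22), (0, 23), (0, 24), (0, 25), (3, 6), (3, 7), (3, 8), (3, 9), (3, 22), (3, 23), (3, 24), (3, 25)]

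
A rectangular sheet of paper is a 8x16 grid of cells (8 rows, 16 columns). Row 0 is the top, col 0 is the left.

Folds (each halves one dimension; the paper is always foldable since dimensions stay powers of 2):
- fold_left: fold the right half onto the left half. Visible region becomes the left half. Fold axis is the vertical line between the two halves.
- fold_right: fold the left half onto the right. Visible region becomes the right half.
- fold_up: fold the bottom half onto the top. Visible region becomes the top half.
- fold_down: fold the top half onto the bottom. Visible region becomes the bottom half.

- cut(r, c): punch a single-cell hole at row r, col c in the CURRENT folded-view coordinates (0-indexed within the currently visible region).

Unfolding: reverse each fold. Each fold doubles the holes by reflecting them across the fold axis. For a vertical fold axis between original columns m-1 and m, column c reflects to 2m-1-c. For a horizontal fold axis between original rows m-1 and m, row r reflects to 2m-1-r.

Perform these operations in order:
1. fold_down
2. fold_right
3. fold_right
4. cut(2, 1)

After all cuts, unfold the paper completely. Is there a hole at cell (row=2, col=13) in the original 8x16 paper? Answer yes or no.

Answer: no

Derivation:
Op 1 fold_down: fold axis h@4; visible region now rows[4,8) x cols[0,16) = 4x16
Op 2 fold_right: fold axis v@8; visible region now rows[4,8) x cols[8,16) = 4x8
Op 3 fold_right: fold axis v@12; visible region now rows[4,8) x cols[12,16) = 4x4
Op 4 cut(2, 1): punch at orig (6,13); cuts so far [(6, 13)]; region rows[4,8) x cols[12,16) = 4x4
Unfold 1 (reflect across v@12): 2 holes -> [(6, 10), (6, 13)]
Unfold 2 (reflect across v@8): 4 holes -> [(6, 2), (6, 5), (6, 10), (6, 13)]
Unfold 3 (reflect across h@4): 8 holes -> [(1, 2), (1, 5), (1, 10), (1, 13), (6, 2), (6, 5), (6, 10), (6, 13)]
Holes: [(1, 2), (1, 5), (1, 10), (1, 13), (6, 2), (6, 5), (6, 10), (6, 13)]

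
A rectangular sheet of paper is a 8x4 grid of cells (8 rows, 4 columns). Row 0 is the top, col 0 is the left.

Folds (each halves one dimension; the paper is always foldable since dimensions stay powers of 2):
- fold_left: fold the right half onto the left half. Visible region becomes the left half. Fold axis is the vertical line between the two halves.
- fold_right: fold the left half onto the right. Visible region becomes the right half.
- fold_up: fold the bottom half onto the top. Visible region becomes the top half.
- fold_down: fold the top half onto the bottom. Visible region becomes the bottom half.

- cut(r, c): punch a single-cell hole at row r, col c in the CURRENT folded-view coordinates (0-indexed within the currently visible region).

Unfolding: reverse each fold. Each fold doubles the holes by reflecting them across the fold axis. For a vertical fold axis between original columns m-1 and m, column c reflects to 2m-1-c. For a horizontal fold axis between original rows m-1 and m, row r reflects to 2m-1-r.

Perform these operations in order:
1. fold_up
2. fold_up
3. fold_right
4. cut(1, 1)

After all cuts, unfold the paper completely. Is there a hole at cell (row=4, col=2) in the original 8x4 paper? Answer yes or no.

Answer: no

Derivation:
Op 1 fold_up: fold axis h@4; visible region now rows[0,4) x cols[0,4) = 4x4
Op 2 fold_up: fold axis h@2; visible region now rows[0,2) x cols[0,4) = 2x4
Op 3 fold_right: fold axis v@2; visible region now rows[0,2) x cols[2,4) = 2x2
Op 4 cut(1, 1): punch at orig (1,3); cuts so far [(1, 3)]; region rows[0,2) x cols[2,4) = 2x2
Unfold 1 (reflect across v@2): 2 holes -> [(1, 0), (1, 3)]
Unfold 2 (reflect across h@2): 4 holes -> [(1, 0), (1, 3), (2, 0), (2, 3)]
Unfold 3 (reflect across h@4): 8 holes -> [(1, 0), (1, 3), (2, 0), (2, 3), (5, 0), (5, 3), (6, 0), (6, 3)]
Holes: [(1, 0), (1, 3), (2, 0), (2, 3), (5, 0), (5, 3), (6, 0), (6, 3)]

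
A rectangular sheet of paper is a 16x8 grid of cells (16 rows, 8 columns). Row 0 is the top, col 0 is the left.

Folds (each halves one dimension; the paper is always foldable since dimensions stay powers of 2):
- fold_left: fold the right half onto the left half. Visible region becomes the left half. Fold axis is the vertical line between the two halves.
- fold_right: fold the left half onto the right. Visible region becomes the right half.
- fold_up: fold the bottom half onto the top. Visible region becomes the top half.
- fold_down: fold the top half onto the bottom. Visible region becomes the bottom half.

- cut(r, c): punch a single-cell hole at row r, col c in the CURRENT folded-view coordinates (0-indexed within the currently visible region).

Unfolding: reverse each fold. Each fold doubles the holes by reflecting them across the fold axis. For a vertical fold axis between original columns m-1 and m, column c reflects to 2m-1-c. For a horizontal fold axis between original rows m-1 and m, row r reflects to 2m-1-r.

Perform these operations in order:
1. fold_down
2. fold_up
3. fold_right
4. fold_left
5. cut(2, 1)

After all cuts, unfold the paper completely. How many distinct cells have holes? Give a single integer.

Op 1 fold_down: fold axis h@8; visible region now rows[8,16) x cols[0,8) = 8x8
Op 2 fold_up: fold axis h@12; visible region now rows[8,12) x cols[0,8) = 4x8
Op 3 fold_right: fold axis v@4; visible region now rows[8,12) x cols[4,8) = 4x4
Op 4 fold_left: fold axis v@6; visible region now rows[8,12) x cols[4,6) = 4x2
Op 5 cut(2, 1): punch at orig (10,5); cuts so far [(10, 5)]; region rows[8,12) x cols[4,6) = 4x2
Unfold 1 (reflect across v@6): 2 holes -> [(10, 5), (10, 6)]
Unfold 2 (reflect across v@4): 4 holes -> [(10, 1), (10, 2), (10, 5), (10, 6)]
Unfold 3 (reflect across h@12): 8 holes -> [(10, 1), (10, 2), (10, 5), (10, 6), (13, 1), (13, 2), (13, 5), (13, 6)]
Unfold 4 (reflect across h@8): 16 holes -> [(2, 1), (2, 2), (2, 5), (2, 6), (5, 1), (5, 2), (5, 5), (5, 6), (10, 1), (10, 2), (10, 5), (10, 6), (13, 1), (13, 2), (13, 5), (13, 6)]

Answer: 16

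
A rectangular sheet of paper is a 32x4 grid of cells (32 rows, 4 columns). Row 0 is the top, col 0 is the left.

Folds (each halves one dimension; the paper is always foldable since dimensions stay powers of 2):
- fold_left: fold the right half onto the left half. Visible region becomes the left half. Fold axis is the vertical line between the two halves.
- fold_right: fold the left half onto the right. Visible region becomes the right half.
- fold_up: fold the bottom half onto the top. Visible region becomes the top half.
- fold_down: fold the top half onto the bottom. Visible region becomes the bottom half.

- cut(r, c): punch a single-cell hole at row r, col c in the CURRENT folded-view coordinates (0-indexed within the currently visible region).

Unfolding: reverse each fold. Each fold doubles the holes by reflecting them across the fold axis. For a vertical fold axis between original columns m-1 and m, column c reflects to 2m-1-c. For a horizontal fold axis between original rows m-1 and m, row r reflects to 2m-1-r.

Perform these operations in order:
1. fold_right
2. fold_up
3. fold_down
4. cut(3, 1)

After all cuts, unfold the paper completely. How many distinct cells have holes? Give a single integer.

Op 1 fold_right: fold axis v@2; visible region now rows[0,32) x cols[2,4) = 32x2
Op 2 fold_up: fold axis h@16; visible region now rows[0,16) x cols[2,4) = 16x2
Op 3 fold_down: fold axis h@8; visible region now rows[8,16) x cols[2,4) = 8x2
Op 4 cut(3, 1): punch at orig (11,3); cuts so far [(11, 3)]; region rows[8,16) x cols[2,4) = 8x2
Unfold 1 (reflect across h@8): 2 holes -> [(4, 3), (11, 3)]
Unfold 2 (reflect across h@16): 4 holes -> [(4, 3), (11, 3), (20, 3), (27, 3)]
Unfold 3 (reflect across v@2): 8 holes -> [(4, 0), (4, 3), (11, 0), (11, 3), (20, 0), (20, 3), (27, 0), (27, 3)]

Answer: 8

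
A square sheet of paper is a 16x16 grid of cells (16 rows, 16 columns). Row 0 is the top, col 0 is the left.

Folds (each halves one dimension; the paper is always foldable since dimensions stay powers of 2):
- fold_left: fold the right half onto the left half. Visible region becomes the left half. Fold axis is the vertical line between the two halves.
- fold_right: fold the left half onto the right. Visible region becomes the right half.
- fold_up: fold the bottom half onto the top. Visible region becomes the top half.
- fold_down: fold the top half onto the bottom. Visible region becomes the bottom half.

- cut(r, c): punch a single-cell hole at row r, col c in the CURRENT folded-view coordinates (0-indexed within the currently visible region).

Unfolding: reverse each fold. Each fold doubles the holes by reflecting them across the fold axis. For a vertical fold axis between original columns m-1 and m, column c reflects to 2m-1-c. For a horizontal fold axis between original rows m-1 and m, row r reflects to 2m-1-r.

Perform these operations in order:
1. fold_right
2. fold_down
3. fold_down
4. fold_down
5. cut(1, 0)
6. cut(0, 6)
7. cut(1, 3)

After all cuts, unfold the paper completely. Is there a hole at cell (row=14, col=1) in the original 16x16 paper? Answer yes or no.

Op 1 fold_right: fold axis v@8; visible region now rows[0,16) x cols[8,16) = 16x8
Op 2 fold_down: fold axis h@8; visible region now rows[8,16) x cols[8,16) = 8x8
Op 3 fold_down: fold axis h@12; visible region now rows[12,16) x cols[8,16) = 4x8
Op 4 fold_down: fold axis h@14; visible region now rows[14,16) x cols[8,16) = 2x8
Op 5 cut(1, 0): punch at orig (15,8); cuts so far [(15, 8)]; region rows[14,16) x cols[8,16) = 2x8
Op 6 cut(0, 6): punch at orig (14,14); cuts so far [(14, 14), (15, 8)]; region rows[14,16) x cols[8,16) = 2x8
Op 7 cut(1, 3): punch at orig (15,11); cuts so far [(14, 14), (15, 8), (15, 11)]; region rows[14,16) x cols[8,16) = 2x8
Unfold 1 (reflect across h@14): 6 holes -> [(12, 8), (12, 11), (13, 14), (14, 14), (15, 8), (15, 11)]
Unfold 2 (reflect across h@12): 12 holes -> [(8, 8), (8, 11), (9, 14), (10, 14), (11, 8), (11, 11), (12, 8), (12, 11), (13, 14), (14, 14), (15, 8), (15, 11)]
Unfold 3 (reflect across h@8): 24 holes -> [(0, 8), (0, 11), (1, 14), (2, 14), (3, 8), (3, 11), (4, 8), (4, 11), (5, 14), (6, 14), (7, 8), (7, 11), (8, 8), (8, 11), (9, 14), (10, 14), (11, 8), (11, 11), (12, 8), (12, 11), (13, 14), (14, 14), (15, 8), (15, 11)]
Unfold 4 (reflect across v@8): 48 holes -> [(0, 4), (0, 7), (0, 8), (0, 11), (1, 1), (1, 14), (2, 1), (2, 14), (3, 4), (3, 7), (3, 8), (3, 11), (4, 4), (4, 7), (4, 8), (4, 11), (5, 1), (5, 14), (6, 1), (6, 14), (7, 4), (7, 7), (7, 8), (7, 11), (8, 4), (8, 7), (8, 8), (8, 11), (9, 1), (9, 14), (10, 1), (10, 14), (11, 4), (11, 7), (11, 8), (11, 11), (12, 4), (12, 7), (12, 8), (12, 11), (13, 1), (13, 14), (14, 1), (14, 14), (15, 4), (15, 7), (15, 8), (15, 11)]
Holes: [(0, 4), (0, 7), (0, 8), (0, 11), (1, 1), (1, 14), (2, 1), (2, 14), (3, 4), (3, 7), (3, 8), (3, 11), (4, 4), (4, 7), (4, 8), (4, 11), (5, 1), (5, 14), (6, 1), (6, 14), (7, 4), (7, 7), (7, 8), (7, 11), (8, 4), (8, 7), (8, 8), (8, 11), (9, 1), (9, 14), (10, 1), (10, 14), (11, 4), (11, 7), (11, 8), (11, 11), (12, 4), (12, 7), (12, 8), (12, 11), (13, 1), (13, 14), (14, 1), (14, 14), (15, 4), (15, 7), (15, 8), (15, 11)]

Answer: yes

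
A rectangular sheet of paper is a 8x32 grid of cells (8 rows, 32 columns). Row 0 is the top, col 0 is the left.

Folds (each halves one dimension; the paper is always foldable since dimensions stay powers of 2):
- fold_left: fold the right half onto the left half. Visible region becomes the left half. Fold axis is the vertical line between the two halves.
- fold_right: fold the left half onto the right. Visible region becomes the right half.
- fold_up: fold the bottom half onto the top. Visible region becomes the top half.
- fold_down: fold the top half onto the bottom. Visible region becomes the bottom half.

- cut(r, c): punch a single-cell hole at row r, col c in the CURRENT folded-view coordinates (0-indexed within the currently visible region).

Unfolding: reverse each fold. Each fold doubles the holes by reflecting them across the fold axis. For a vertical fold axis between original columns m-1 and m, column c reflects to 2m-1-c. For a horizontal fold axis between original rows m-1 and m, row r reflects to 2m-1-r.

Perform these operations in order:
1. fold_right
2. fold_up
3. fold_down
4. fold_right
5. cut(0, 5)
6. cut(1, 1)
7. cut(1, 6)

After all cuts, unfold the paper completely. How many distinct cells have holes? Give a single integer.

Answer: 48

Derivation:
Op 1 fold_right: fold axis v@16; visible region now rows[0,8) x cols[16,32) = 8x16
Op 2 fold_up: fold axis h@4; visible region now rows[0,4) x cols[16,32) = 4x16
Op 3 fold_down: fold axis h@2; visible region now rows[2,4) x cols[16,32) = 2x16
Op 4 fold_right: fold axis v@24; visible region now rows[2,4) x cols[24,32) = 2x8
Op 5 cut(0, 5): punch at orig (2,29); cuts so far [(2, 29)]; region rows[2,4) x cols[24,32) = 2x8
Op 6 cut(1, 1): punch at orig (3,25); cuts so far [(2, 29), (3, 25)]; region rows[2,4) x cols[24,32) = 2x8
Op 7 cut(1, 6): punch at orig (3,30); cuts so far [(2, 29), (3, 25), (3, 30)]; region rows[2,4) x cols[24,32) = 2x8
Unfold 1 (reflect across v@24): 6 holes -> [(2, 18), (2, 29), (3, 17), (3, 22), (3, 25), (3, 30)]
Unfold 2 (reflect across h@2): 12 holes -> [(0, 17), (0, 22), (0, 25), (0, 30), (1, 18), (1, 29), (2, 18), (2, 29), (3, 17), (3, 22), (3, 25), (3, 30)]
Unfold 3 (reflect across h@4): 24 holes -> [(0, 17), (0, 22), (0, 25), (0, 30), (1, 18), (1, 29), (2, 18), (2, 29), (3, 17), (3, 22), (3, 25), (3, 30), (4, 17), (4, 22), (4, 25), (4, 30), (5, 18), (5, 29), (6, 18), (6, 29), (7, 17), (7, 22), (7, 25), (7, 30)]
Unfold 4 (reflect across v@16): 48 holes -> [(0, 1), (0, 6), (0, 9), (0, 14), (0, 17), (0, 22), (0, 25), (0, 30), (1, 2), (1, 13), (1, 18), (1, 29), (2, 2), (2, 13), (2, 18), (2, 29), (3, 1), (3, 6), (3, 9), (3, 14), (3, 17), (3, 22), (3, 25), (3, 30), (4, 1), (4, 6), (4, 9), (4, 14), (4, 17), (4, 22), (4, 25), (4, 30), (5, 2), (5, 13), (5, 18), (5, 29), (6, 2), (6, 13), (6, 18), (6, 29), (7, 1), (7, 6), (7, 9), (7, 14), (7, 17), (7, 22), (7, 25), (7, 30)]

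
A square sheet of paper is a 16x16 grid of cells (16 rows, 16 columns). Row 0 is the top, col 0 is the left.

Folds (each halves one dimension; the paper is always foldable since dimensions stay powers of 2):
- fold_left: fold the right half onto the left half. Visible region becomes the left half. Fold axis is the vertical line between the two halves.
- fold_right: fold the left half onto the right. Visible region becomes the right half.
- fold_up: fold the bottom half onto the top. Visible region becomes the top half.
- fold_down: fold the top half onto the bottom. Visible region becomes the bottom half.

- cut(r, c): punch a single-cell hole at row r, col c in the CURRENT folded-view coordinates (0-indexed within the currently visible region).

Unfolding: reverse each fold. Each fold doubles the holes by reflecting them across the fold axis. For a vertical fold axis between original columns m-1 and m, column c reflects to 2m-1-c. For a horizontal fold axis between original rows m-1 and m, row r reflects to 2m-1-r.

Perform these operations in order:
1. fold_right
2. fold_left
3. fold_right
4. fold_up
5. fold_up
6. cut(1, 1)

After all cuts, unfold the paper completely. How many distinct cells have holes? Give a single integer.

Op 1 fold_right: fold axis v@8; visible region now rows[0,16) x cols[8,16) = 16x8
Op 2 fold_left: fold axis v@12; visible region now rows[0,16) x cols[8,12) = 16x4
Op 3 fold_right: fold axis v@10; visible region now rows[0,16) x cols[10,12) = 16x2
Op 4 fold_up: fold axis h@8; visible region now rows[0,8) x cols[10,12) = 8x2
Op 5 fold_up: fold axis h@4; visible region now rows[0,4) x cols[10,12) = 4x2
Op 6 cut(1, 1): punch at orig (1,11); cuts so far [(1, 11)]; region rows[0,4) x cols[10,12) = 4x2
Unfold 1 (reflect across h@4): 2 holes -> [(1, 11), (6, 11)]
Unfold 2 (reflect across h@8): 4 holes -> [(1, 11), (6, 11), (9, 11), (14, 11)]
Unfold 3 (reflect across v@10): 8 holes -> [(1, 8), (1, 11), (6, 8), (6, 11), (9, 8), (9, 11), (14, 8), (14, 11)]
Unfold 4 (reflect across v@12): 16 holes -> [(1, 8), (1, 11), (1, 12), (1, 15), (6, 8), (6, 11), (6, 12), (6, 15), (9, 8), (9, 11), (9, 12), (9, 15), (14, 8), (14, 11), (14, 12), (14, 15)]
Unfold 5 (reflect across v@8): 32 holes -> [(1, 0), (1, 3), (1, 4), (1, 7), (1, 8), (1, 11), (1, 12), (1, 15), (6, 0), (6, 3), (6, 4), (6, 7), (6, 8), (6, 11), (6, 12), (6, 15), (9, 0), (9, 3), (9, 4), (9, 7), (9, 8), (9, 11), (9, 12), (9, 15), (14, 0), (14, 3), (14, 4), (14, 7), (14, 8), (14, 11), (14, 12), (14, 15)]

Answer: 32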